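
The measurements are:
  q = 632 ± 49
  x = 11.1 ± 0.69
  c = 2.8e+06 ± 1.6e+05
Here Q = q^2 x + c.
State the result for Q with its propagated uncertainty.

Let p = q^2·x = 4.43e+06. δp/p = √((2·δq/q)² + (1·δx/x)²) = √(0.0240 + 0.00386) = 0.167, so δp = 7.41e+05.
Q = p + c: δQ = √(δp² + δc²) = √(5.49e+11 + 2.56e+10) = 7.58e+05
Q = 7.23e+06.

(7.23 ± 0.758) × 10^6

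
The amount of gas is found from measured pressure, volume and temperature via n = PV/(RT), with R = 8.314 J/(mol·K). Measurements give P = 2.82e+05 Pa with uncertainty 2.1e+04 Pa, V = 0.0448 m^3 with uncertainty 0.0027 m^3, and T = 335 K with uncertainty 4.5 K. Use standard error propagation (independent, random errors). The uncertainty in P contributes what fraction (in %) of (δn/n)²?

(δn/n)² = (1·δP/P)² + (1·δV/V)² + (-1·δT/T)²
  P term: (1×0.0745)² = 0.00555
  V term: (1×0.0603)² = 0.00363
  T term: (-1×0.0134)² = 0.000180
Total = 0.00936. Share from P = 0.00555/0.00936 = 0.593.

59.3%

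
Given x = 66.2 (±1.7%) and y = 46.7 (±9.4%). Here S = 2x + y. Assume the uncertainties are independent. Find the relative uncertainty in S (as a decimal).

Sums and differences: (δS)² = Σ (cᵢ δxᵢ)².
  (2·δx)² = 5.07;  (δy)² = 19.3
δS = √(24.3) = 4.93
S = 179, so δS/S = 4.93/179 = 0.0275.

0.0275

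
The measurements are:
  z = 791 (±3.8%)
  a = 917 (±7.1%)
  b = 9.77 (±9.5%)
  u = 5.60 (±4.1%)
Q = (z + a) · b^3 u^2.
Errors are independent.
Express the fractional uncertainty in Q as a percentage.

Let w = z + a = 1710. δw = √(δz² + δa²) = √(903 + 4240) = 71.7, so δw/w = 0.0420.
Q is then a monomial in w, b, u:
δQ/Q = √((δw/w)² + (3·δb/b)² + (2·δu/u)²) = √(0.00176 + 0.0812 + 0.00672) = 0.300

30.0%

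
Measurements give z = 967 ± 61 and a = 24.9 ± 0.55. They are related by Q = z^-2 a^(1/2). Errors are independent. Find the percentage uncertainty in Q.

Products/powers → add relative errors in quadrature, weighted by exponent:
  (-2·δz/z)² = (-2×0.0631)² = 0.0159;  (½·δa/a)² = (0.5×0.0221)² = 0.000122
δQ/Q = √(0.0160) = 0.127

12.7%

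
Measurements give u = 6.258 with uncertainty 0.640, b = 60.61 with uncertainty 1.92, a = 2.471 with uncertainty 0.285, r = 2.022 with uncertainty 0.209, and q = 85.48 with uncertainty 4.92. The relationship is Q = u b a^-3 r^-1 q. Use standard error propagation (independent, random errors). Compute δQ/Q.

0.381

Q is a product of powers, so relative uncertainties combine in quadrature:
  (1·δu/u)² = (1×0.102)² = 0.0105;  (1·δb/b)² = (1×0.0317)² = 0.00100;  (-3·δa/a)² = (-3×0.115)² = 0.120;  (-1·δr/r)² = (-1×0.103)² = 0.0107;  (1·δq/q)² = (1×0.0576)² = 0.00331
δQ/Q = √(0.145) = 0.381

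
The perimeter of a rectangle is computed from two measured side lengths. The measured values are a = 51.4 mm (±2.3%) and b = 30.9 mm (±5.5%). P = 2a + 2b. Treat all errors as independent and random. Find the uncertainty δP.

4.14 mm

For a sum/difference, combine absolute errors in quadrature:
  (2·δa)² = 5.59;  (2·δb)² = 11.6
δP = √(17.1) = 4.14 mm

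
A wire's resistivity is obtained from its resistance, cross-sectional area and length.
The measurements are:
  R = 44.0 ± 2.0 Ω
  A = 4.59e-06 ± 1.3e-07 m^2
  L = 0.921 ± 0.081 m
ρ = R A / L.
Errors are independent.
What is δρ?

Each factor contributes (exponent × relative error)² to (δρ/ρ)²:
  (1·δR/R)² = (1×0.0455)² = 0.00207;  (1·δA/A)² = (1×0.0283)² = 0.000802;  (-1·δL/L)² = (-1×0.0879)² = 0.00773
δρ/ρ = √(0.0106) = 0.103
ρ = 0.000219 Ω·m, so δρ = 0.103 × 0.000219 = 2.26e-05 Ω·m.

2.26e-05 Ω·m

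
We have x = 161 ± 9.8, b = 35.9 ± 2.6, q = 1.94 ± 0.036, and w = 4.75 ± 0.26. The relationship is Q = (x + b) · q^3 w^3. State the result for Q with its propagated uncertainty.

(1.54 ± 0.279) × 10^5

Let u = x + b = 197. δu = √(δx² + δb²) = √(96.0 + 6.76) = 10.1, so δu/u = 0.0515.
Q is then a monomial in u, q, w:
δQ/Q = √((δu/u)² + (3·δq/q)² + (3·δw/w)²) = √(0.00265 + 0.00310 + 0.0270) = 0.181
Q = 1.54e+05, so δQ = 0.181 × 1.54e+05 = 27900.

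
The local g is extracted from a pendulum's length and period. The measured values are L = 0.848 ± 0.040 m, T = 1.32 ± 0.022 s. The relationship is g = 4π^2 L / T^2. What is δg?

1.11 m/s^2

For a monomial g ∝ L, T^-2, fractional errors add in quadrature:
  (1·δL/L)² = (1×0.0472)² = 0.00222;  (-2·δT/T)² = (-2×0.0167)² = 0.00111
δg/g = √(0.00334) = 0.0578
g = 19.2 m/s^2, so δg = 0.0578 × 19.2 = 1.11 m/s^2.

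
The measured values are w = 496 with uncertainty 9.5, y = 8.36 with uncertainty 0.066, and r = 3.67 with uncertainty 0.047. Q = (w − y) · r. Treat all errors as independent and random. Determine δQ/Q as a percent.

Let u = w − y = 488. δu = √(δw² + δy²) = √(90.2 + 0.00436) = 9.50, so δu/u = 0.0195.
Q is then a monomial in u, r:
δQ/Q = √((δu/u)² + (1·δr/r)²) = √(0.000380 + 0.000164) = 0.0233

2.33%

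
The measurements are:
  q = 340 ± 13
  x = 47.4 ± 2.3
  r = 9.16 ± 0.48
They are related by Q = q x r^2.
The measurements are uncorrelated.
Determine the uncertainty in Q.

1.65e+05

Each factor contributes (exponent × relative error)² to (δQ/Q)²:
  (1·δq/q)² = (1×0.0382)² = 0.00146;  (1·δx/x)² = (1×0.0485)² = 0.00235;  (2·δr/r)² = (2×0.0524)² = 0.0110
δQ/Q = √(0.0148) = 0.122
Q = 1.35e+06, so δQ = 0.122 × 1.35e+06 = 1.65e+05.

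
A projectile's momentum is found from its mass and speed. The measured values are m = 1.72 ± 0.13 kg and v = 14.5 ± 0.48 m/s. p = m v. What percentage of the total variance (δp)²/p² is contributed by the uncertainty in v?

(δp/p)² = (1·δm/m)² + (1·δv/v)²
  m term: (1×0.0756)² = 0.00571
  v term: (1×0.0331)² = 0.00110
Total = 0.00681. Share from v = 0.00110/0.00681 = 0.161.

16.1%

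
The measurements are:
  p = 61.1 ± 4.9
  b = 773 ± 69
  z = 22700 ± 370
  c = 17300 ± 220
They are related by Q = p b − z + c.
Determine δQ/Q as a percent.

Let w = p·b = 47200. δw/w = √((1·δp/p)² + (1·δb/b)²) = √(0.00643 + 0.00797) = 0.120, so δw = 5670.
Q = w − z + c: δQ = √(δw² + δz² + δc²) = √(3.21e+07 + 1.37e+05 + 48400) = 5680
Q = 41800, so δQ/Q = 5680/41800 = 0.136.

13.6%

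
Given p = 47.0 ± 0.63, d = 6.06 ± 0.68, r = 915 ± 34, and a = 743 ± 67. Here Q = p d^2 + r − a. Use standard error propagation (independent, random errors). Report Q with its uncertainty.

1900 ± 395

Let w = p·d^2 = 1730. δw/w = √((1·δp/p)² + (2·δd/d)²) = √(0.000180 + 0.0504) = 0.225, so δw = 388.
Q = w + r − a: δQ = √(δw² + δr² + δa²) = √(1.51e+05 + 1160 + 4490) = 395
Q = 1900.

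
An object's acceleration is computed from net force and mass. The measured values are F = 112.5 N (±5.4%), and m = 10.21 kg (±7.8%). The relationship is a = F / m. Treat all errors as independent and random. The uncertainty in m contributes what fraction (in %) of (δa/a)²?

67.6%

(δa/a)² = (1·δF/F)² + (-1·δm/m)²
  F term: (1×0.0540)² = 0.00292
  m term: (-1×0.0780)² = 0.00608
Total = 0.00900. Share from m = 0.00608/0.00900 = 0.676.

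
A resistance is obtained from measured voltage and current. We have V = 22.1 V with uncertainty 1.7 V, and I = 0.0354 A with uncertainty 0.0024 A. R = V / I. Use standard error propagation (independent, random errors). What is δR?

Since R is a product/quotient, work with relative uncertainties:
  (1·δV/V)² = (1×0.0769)² = 0.00592;  (-1·δI/I)² = (-1×0.0678)² = 0.00460
δR/R = √(0.0105) = 0.103
R = 624 Ω, so δR = 0.103 × 624 = 64.0 Ω.

64.0 Ω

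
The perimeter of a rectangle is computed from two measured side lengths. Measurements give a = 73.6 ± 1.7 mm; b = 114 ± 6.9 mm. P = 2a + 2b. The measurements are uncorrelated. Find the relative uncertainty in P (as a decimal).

0.0379

Each term contributes (cᵢ δxᵢ)² to (δP)²:
  (2·δa)² = 11.6;  (2·δb)² = 190
δP = √(202) = 14.2 mm
P = 375 mm, so δP/P = 14.2/375 = 0.0379.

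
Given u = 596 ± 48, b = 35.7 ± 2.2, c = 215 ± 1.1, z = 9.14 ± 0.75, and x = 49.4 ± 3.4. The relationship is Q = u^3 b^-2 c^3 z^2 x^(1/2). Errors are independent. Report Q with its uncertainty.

For a monomial Q ∝ u^3, b^-2, c^3, z^2, x^(1/2), fractional errors add in quadrature:
  (3·δu/u)² = (3×0.0805)² = 0.0584;  (-2·δb/b)² = (-2×0.0616)² = 0.0152;  (3·δc/c)² = (3×0.00512)² = 0.000236;  (2·δz/z)² = (2×0.0821)² = 0.0269;  (½·δx/x)² = (0.5×0.0688)² = 0.00118
δQ/Q = √(0.102) = 0.319
Q = 9.69e+14, so δQ = 0.319 × 9.69e+14 = 3.09e+14.

(9.69 ± 3.09) × 10^14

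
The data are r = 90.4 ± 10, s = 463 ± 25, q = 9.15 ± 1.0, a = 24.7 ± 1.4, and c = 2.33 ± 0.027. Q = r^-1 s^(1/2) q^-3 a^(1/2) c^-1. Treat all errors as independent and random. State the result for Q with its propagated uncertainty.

Since Q is a product/quotient, work with relative uncertainties:
  (-1·δr/r)² = (-1×0.111)² = 0.0122;  (½·δs/s)² = (0.5×0.0540)² = 0.000729;  (-3·δq/q)² = (-3×0.109)² = 0.107;  (½·δa/a)² = (0.5×0.0567)² = 0.000803;  (-1·δc/c)² = (-1×0.0116)² = 0.000134
δQ/Q = √(0.121) = 0.348
Q = 0.000663, so δQ = 0.348 × 0.000663 = 0.000231.

0.000663 ± 0.000231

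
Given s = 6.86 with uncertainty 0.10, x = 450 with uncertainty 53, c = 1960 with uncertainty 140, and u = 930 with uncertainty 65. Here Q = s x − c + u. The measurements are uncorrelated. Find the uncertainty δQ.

Let p = s·x = 3090. δp/p = √((1·δs/s)² + (1·δx/x)²) = √(0.000212 + 0.0139) = 0.119, so δp = 366.
Q = p − c + u: δQ = √(δp² + δc² + δu²) = √(1.34e+05 + 19600 + 4220) = 398

398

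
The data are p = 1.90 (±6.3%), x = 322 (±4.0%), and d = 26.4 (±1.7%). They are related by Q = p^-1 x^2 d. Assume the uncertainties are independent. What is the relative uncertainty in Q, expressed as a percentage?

For a monomial Q ∝ p^-1, x^2, d, fractional errors add in quadrature:
  (-1·δp/p)² = (-1×0.0630)² = 0.00397;  (2·δx/x)² = (2×0.0400)² = 0.00640;  (1·δd/d)² = (1×0.0170)² = 0.000289
δQ/Q = √(0.0107) = 0.103

10.3%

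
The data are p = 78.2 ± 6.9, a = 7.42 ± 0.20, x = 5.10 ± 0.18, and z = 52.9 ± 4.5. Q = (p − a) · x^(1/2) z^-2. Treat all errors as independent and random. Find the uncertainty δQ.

Let u = p − a = 70.8. δu = √(δp² + δa²) = √(47.6 + 0.0400) = 6.90, so δu/u = 0.0975.
Q is then a monomial in u, x, z:
δQ/Q = √((δu/u)² + (½·δx/x)² + (-2·δz/z)²) = √(0.00951 + 0.000311 + 0.0289) = 0.197
Q = 0.0571, so δQ = 0.197 × 0.0571 = 0.0112.

0.0112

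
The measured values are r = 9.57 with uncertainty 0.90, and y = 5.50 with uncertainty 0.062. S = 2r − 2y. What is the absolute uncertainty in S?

1.80

Absolute uncertainties add in quadrature for a linear combination:
  (2·δr)² = 3.24;  (2·δy)² = 0.0154
δS = √(3.26) = 1.80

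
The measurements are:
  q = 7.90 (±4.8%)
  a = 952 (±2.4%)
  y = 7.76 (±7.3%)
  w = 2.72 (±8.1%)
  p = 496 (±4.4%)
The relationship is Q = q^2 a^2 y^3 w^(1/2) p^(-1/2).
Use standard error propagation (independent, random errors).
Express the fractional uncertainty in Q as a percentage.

24.8%

Since Q is a product/quotient, work with relative uncertainties:
  (2·δq/q)² = (2×0.0480)² = 0.00922;  (2·δa/a)² = (2×0.0240)² = 0.00230;  (3·δy/y)² = (3×0.0730)² = 0.0480;  (½·δw/w)² = (0.5×0.0810)² = 0.00164;  (−½·δp/p)² = (-0.5×0.0440)² = 0.000484
δQ/Q = √(0.0616) = 0.248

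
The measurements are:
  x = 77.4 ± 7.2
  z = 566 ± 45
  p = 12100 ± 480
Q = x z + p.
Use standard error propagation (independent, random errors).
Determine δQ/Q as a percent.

9.63%

Let w = x·z = 43800. δw/w = √((1·δx/x)² + (1·δz/z)²) = √(0.00865 + 0.00632) = 0.122, so δw = 5360.
Q = w + p: δQ = √(δw² + δp²) = √(2.87e+07 + 2.3e+05) = 5380
Q = 55900, so δQ/Q = 5380/55900 = 0.0963.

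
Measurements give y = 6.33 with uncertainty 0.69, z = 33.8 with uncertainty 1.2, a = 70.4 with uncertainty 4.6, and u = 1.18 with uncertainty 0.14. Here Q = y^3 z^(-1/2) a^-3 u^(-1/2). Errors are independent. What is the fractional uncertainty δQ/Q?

0.386

Relative error in a monomial: (δQ/Q)² = Σ (nᵢ · δxᵢ/xᵢ)².
  (3·δy/y)² = (3×0.109)² = 0.107;  (−½·δz/z)² = (-0.5×0.0355)² = 0.000315;  (-3·δa/a)² = (-3×0.0653)² = 0.0384;  (−½·δu/u)² = (-0.5×0.119)² = 0.00352
δQ/Q = √(0.149) = 0.386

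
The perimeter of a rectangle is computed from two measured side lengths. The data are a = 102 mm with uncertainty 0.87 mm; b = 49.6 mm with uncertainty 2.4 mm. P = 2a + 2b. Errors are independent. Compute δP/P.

0.0168

Sums and differences: (δP)² = Σ (cᵢ δxᵢ)².
  (2·δa)² = 3.03;  (2·δb)² = 23.0
δP = √(26.1) = 5.11 mm
P = 303 mm, so δP/P = 5.11/303 = 0.0168.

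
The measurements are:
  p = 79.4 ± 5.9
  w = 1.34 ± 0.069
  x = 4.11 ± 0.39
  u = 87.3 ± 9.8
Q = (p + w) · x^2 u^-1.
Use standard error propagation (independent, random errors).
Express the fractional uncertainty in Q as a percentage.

Let h = p + w = 80.7. δh = √(δp² + δw²) = √(34.8 + 0.00476) = 5.90, so δh/h = 0.0731.
Q is then a monomial in h, x, u:
δQ/Q = √((δh/h)² + (2·δx/x)² + (-1·δu/u)²) = √(0.00534 + 0.0360 + 0.0126) = 0.232

23.2%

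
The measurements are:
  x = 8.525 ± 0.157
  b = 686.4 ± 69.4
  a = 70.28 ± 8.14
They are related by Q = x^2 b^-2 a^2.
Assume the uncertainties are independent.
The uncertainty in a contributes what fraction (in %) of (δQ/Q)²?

(δQ/Q)² = (2·δx/x)² + (-2·δb/b)² + (2·δa/a)²
  x term: (2×0.0184)² = 0.00136
  b term: (-2×0.101)² = 0.0409
  a term: (2×0.116)² = 0.0537
Total = 0.0959. Share from a = 0.0537/0.0959 = 0.559.

55.9%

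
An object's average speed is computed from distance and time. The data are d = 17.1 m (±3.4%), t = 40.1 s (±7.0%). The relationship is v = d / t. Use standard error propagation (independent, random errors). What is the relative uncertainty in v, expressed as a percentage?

7.78%

v is a product of powers, so relative uncertainties combine in quadrature:
  (1·δd/d)² = (1×0.0340)² = 0.00116;  (-1·δt/t)² = (-1×0.0700)² = 0.00490
δv/v = √(0.00606) = 0.0778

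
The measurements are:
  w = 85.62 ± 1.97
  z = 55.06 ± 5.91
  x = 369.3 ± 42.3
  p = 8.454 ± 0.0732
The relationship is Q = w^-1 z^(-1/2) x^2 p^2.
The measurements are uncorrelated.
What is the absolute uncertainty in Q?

3640

Each factor contributes (exponent × relative error)² to (δQ/Q)²:
  (-1·δw/w)² = (-1×0.0230)² = 0.000529;  (−½·δz/z)² = (-0.5×0.107)² = 0.00288;  (2·δx/x)² = (2×0.115)² = 0.0525;  (2·δp/p)² = (2×0.00866)² = 0.000300
δQ/Q = √(0.0562) = 0.237
Q = 15340, so δQ = 0.237 × 15340 = 3640.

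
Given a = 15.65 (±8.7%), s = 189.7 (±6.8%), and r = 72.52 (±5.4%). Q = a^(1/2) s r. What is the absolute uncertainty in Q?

5290

Products/powers → add relative errors in quadrature, weighted by exponent:
  (½·δa/a)² = (0.5×0.0870)² = 0.00189;  (1·δs/s)² = (1×0.0680)² = 0.00462;  (1·δr/r)² = (1×0.0540)² = 0.00292
δQ/Q = √(0.00943) = 0.0971
Q = 54420, so δQ = 0.0971 × 54420 = 5290.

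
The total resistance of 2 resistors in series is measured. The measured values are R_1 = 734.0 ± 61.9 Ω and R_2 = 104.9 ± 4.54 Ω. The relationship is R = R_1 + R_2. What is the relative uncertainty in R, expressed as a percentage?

R is a linear combination, so absolute uncertainties add in quadrature:
  (δR_1)² = 3830;  (δR_2)² = 20.6
δR = √(3850) = 62.1 Ω
R = 838.9 Ω, so δR/R = 62.1/838.9 = 0.0740.

7.40%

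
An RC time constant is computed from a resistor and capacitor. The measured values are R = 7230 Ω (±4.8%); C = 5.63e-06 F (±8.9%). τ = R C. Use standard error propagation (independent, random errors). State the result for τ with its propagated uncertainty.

0.0407 ± 0.00412 s

Since τ is a product/quotient, work with relative uncertainties:
  (1·δR/R)² = (1×0.0480)² = 0.00230;  (1·δC/C)² = (1×0.0890)² = 0.00792
δτ/τ = √(0.0102) = 0.101
τ = 0.0407 s, so δτ = 0.101 × 0.0407 = 0.00412 s.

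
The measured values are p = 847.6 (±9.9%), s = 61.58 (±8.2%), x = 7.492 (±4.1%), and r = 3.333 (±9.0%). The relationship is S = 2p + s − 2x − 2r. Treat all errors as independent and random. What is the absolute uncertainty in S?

168

S is a linear combination, so absolute uncertainties add in quadrature:
  (2·δp)² = 28200;  (δs)² = 25.5;  (2·δx)² = 0.377;  (2·δr)² = 0.360
δS = √(28200) = 168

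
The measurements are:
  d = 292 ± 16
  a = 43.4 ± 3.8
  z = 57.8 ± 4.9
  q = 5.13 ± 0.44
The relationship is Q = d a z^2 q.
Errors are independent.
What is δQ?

4.7e+07

Q is a product of powers, so relative uncertainties combine in quadrature:
  (1·δd/d)² = (1×0.0548)² = 0.00300;  (1·δa/a)² = (1×0.0876)² = 0.00767;  (2·δz/z)² = (2×0.0848)² = 0.0287;  (1·δq/q)² = (1×0.0858)² = 0.00736
δQ/Q = √(0.0468) = 0.216
Q = 2.17e+08, so δQ = 0.216 × 2.17e+08 = 4.7e+07.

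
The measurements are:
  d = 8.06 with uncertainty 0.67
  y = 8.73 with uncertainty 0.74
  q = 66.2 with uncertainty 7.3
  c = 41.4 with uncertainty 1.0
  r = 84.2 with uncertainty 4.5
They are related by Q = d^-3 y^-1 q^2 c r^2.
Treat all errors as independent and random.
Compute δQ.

1.01e+05

Since Q is a product/quotient, work with relative uncertainties:
  (-3·δd/d)² = (-3×0.0831)² = 0.0622;  (-1·δy/y)² = (-1×0.0848)² = 0.00719;  (2·δq/q)² = (2×0.110)² = 0.0486;  (1·δc/c)² = (1×0.0242)² = 0.000583;  (2·δr/r)² = (2×0.0534)² = 0.0114
δQ/Q = √(0.130) = 0.361
Q = 2.81e+05, so δQ = 0.361 × 2.81e+05 = 1.01e+05.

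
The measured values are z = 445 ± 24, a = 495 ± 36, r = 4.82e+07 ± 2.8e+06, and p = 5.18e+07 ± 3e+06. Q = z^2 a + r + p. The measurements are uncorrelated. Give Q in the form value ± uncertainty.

Let w = z^2·a = 9.8e+07. δw/w = √((2·δz/z)² + (1·δa/a)²) = √(0.0116 + 0.00529) = 0.130, so δw = 1.28e+07.
Q = w + r + p: δQ = √(δw² + δr² + δp²) = √(1.63e+14 + 7.84e+12 + 9e+12) = 1.34e+07
Q = 1.98e+08.

(1.98 ± 0.134) × 10^8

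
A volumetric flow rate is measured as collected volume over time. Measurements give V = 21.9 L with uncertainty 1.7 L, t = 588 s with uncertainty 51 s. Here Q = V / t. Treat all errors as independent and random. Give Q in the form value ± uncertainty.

For a monomial Q ∝ V, t^-1, fractional errors add in quadrature:
  (1·δV/V)² = (1×0.0776)² = 0.00603;  (-1·δt/t)² = (-1×0.0867)² = 0.00752
δQ/Q = √(0.0135) = 0.116
Q = 0.0372 L/s, so δQ = 0.116 × 0.0372 = 0.00434 L/s.

0.0372 ± 0.00434 L/s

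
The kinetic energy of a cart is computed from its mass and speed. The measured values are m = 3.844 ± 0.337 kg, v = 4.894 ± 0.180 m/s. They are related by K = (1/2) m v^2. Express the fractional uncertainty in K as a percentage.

11.4%

Each factor contributes (exponent × relative error)² to (δK/K)²:
  (1·δm/m)² = (1×0.0877)² = 0.00769;  (2·δv/v)² = (2×0.0368)² = 0.00541
δK/K = √(0.0131) = 0.114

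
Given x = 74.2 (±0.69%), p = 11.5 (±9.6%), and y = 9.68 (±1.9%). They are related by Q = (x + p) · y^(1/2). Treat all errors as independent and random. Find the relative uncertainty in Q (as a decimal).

0.0171

Let u = x + p = 85.7. δu = √(δx² + δp²) = √(0.262 + 1.22) = 1.22, so δu/u = 0.0142.
Q is then a monomial in u, y:
δQ/Q = √((δu/u)² + (½·δy/y)²) = √(0.000202 + 9.02e-05) = 0.0171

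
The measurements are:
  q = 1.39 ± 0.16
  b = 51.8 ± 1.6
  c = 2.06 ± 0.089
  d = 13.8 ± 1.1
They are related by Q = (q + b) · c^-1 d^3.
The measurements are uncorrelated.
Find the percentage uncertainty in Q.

Let u = q + b = 53.2. δu = √(δq² + δb²) = √(0.0256 + 2.56) = 1.61, so δu/u = 0.0302.
Q is then a monomial in u, c, d:
δQ/Q = √((δu/u)² + (-1·δc/c)² + (3·δd/d)²) = √(0.000914 + 0.00187 + 0.0572) = 0.245

24.5%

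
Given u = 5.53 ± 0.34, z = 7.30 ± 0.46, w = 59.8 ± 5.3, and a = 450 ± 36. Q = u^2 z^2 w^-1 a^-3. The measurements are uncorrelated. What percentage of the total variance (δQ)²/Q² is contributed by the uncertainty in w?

8.14%

(δQ/Q)² = (2·δu/u)² + (2·δz/z)² + (-1·δw/w)² + (-3·δa/a)²
  u term: (2×0.0615)² = 0.0151
  z term: (2×0.0630)² = 0.0159
  w term: (-1×0.0886)² = 0.00786
  a term: (-3×0.0800)² = 0.0576
Total = 0.0965. Share from w = 0.00786/0.0965 = 0.0814.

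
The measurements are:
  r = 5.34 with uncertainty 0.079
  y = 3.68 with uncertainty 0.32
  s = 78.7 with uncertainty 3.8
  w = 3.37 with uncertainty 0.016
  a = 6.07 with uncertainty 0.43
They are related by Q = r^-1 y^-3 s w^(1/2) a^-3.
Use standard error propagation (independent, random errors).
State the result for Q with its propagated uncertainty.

Q is a product of powers, so relative uncertainties combine in quadrature:
  (-1·δr/r)² = (-1×0.0148)² = 0.000219;  (-3·δy/y)² = (-3×0.0870)² = 0.0681;  (1·δs/s)² = (1×0.0483)² = 0.00233;  (½·δw/w)² = (0.5×0.00475)² = 5.64e-06;  (-3·δa/a)² = (-3×0.0708)² = 0.0452
δQ/Q = √(0.116) = 0.340
Q = 0.00243, so δQ = 0.340 × 0.00243 = 0.000826.

0.00243 ± 0.000826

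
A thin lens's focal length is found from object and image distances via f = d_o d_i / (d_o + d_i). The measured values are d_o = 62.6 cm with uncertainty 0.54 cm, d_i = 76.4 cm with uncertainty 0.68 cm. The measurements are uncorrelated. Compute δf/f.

0.00621

∂f/∂d_o = (d_i/(d_o+d_i))² = 0.302;  ∂f/∂d_i = (d_o/(d_o+d_i))² = 0.203
δf = √((∂f/∂d_o · δd_o)² + (∂f/∂d_i · δd_i)²) = √(0.0266 + 0.0190) = 0.214 cm
f = 34.4 cm, so δf/f = 0.214/34.4 = 0.00621.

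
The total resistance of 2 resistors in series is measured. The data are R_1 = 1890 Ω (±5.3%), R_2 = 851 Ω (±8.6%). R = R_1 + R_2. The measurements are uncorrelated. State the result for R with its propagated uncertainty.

R is a linear combination, so absolute uncertainties add in quadrature:
  (δR_1)² = 10000;  (δR_2)² = 5360
δR = √(15400) = 124 Ω
R = 2740 Ω.

2740 ± 124 Ω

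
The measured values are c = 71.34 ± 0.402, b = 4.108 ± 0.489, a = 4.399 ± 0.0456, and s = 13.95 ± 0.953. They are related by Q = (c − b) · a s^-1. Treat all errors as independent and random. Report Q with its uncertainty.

Let u = c − b = 67.23. δu = √(δc² + δb²) = √(0.162 + 0.239) = 0.633, so δu/u = 0.00942.
Q is then a monomial in u, a, s:
δQ/Q = √((δu/u)² + (1·δa/a)² + (-1·δs/s)²) = √(8.87e-05 + 0.000107 + 0.00467) = 0.0697
Q = 21.20, so δQ = 0.0697 × 21.20 = 1.48.

21.20 ± 1.48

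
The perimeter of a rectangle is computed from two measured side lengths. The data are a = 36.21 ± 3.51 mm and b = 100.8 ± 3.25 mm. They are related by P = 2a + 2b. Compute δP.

9.57 mm

Absolute uncertainties add in quadrature for a linear combination:
  (2·δa)² = 49.3;  (2·δb)² = 42.2
δP = √(91.5) = 9.57 mm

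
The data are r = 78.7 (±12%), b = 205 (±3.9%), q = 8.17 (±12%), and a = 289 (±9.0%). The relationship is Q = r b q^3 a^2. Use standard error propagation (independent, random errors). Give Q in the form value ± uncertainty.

(7.35 ± 3.10) × 10^11

For a monomial Q ∝ r, b, q^3, a^2, fractional errors add in quadrature:
  (1·δr/r)² = (1×0.120)² = 0.0144;  (1·δb/b)² = (1×0.0390)² = 0.00152;  (3·δq/q)² = (3×0.120)² = 0.130;  (2·δa/a)² = (2×0.0900)² = 0.0324
δQ/Q = √(0.178) = 0.422
Q = 7.35e+11, so δQ = 0.422 × 7.35e+11 = 3.1e+11.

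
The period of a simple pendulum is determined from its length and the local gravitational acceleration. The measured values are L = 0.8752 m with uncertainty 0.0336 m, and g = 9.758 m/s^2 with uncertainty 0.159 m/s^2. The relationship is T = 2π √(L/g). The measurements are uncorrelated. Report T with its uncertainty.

T is a product of powers, so relative uncertainties combine in quadrature:
  (½·δL/L)² = (0.5×0.0384)² = 0.000368;  (−½·δg/g)² = (-0.5×0.0163)² = 6.64e-05
δT/T = √(0.000435) = 0.0209
T = 1.882 s, so δT = 0.0209 × 1.882 = 0.0392 s.

1.882 ± 0.0392 s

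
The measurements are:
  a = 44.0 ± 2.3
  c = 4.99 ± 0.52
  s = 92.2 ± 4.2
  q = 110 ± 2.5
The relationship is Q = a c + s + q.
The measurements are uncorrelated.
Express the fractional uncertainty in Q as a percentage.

6.18%

Let p = a·c = 220. δp/p = √((1·δa/a)² + (1·δc/c)²) = √(0.00273 + 0.0109) = 0.117, so δp = 25.6.
Q = p + s + q: δQ = √(δp² + δs² + δq²) = √(655 + 17.6 + 6.25) = 26.1
Q = 422, so δQ/Q = 26.1/422 = 0.0618.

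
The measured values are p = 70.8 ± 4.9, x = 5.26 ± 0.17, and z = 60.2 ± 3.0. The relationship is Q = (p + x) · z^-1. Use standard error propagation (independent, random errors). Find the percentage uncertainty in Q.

8.15%

Let u = p + x = 76.1. δu = √(δp² + δx²) = √(24.0 + 0.0289) = 4.90, so δu/u = 0.0645.
Q is then a monomial in u, z:
δQ/Q = √((δu/u)² + (-1·δz/z)²) = √(0.00416 + 0.00248) = 0.0815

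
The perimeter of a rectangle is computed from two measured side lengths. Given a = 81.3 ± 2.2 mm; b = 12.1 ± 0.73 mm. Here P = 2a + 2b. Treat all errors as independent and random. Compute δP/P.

0.0248

Sums and differences: (δP)² = Σ (cᵢ δxᵢ)².
  (2·δa)² = 19.4;  (2·δb)² = 2.13
δP = √(21.5) = 4.64 mm
P = 187 mm, so δP/P = 4.64/187 = 0.0248.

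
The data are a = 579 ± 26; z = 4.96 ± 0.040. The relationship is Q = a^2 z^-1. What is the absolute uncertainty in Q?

6090

Since Q is a product/quotient, work with relative uncertainties:
  (2·δa/a)² = (2×0.0449)² = 0.00807;  (-1·δz/z)² = (-1×0.00806)² = 6.5e-05
δQ/Q = √(0.00813) = 0.0902
Q = 67600, so δQ = 0.0902 × 67600 = 6090.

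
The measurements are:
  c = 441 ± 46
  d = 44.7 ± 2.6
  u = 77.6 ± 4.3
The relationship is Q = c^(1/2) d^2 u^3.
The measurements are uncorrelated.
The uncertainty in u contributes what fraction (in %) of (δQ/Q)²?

63.0%

(δQ/Q)² = (½·δc/c)² + (2·δd/d)² + (3·δu/u)²
  c term: (0.5×0.104)² = 0.00272
  d term: (2×0.0582)² = 0.0135
  u term: (3×0.0554)² = 0.0276
Total = 0.0439. Share from u = 0.0276/0.0439 = 0.630.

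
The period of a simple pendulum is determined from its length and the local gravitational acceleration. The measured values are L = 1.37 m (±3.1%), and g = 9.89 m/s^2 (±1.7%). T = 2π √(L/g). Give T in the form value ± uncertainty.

2.34 ± 0.0413 s

Relative error in a monomial: (δT/T)² = Σ (nᵢ · δxᵢ/xᵢ)².
  (½·δL/L)² = (0.5×0.0310)² = 0.000240;  (−½·δg/g)² = (-0.5×0.0170)² = 7.23e-05
δT/T = √(0.000313) = 0.0177
T = 2.34 s, so δT = 0.0177 × 2.34 = 0.0413 s.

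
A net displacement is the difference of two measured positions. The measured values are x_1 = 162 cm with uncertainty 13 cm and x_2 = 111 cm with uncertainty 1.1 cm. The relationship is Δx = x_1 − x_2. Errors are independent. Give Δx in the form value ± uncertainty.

Δx is a linear combination, so absolute uncertainties add in quadrature:
  (δx_1)² = 169;  (δx_2)² = 1.21
δΔx = √(170) = 13.0 cm
Δx = 51.0 cm.

51.0 ± 13.0 cm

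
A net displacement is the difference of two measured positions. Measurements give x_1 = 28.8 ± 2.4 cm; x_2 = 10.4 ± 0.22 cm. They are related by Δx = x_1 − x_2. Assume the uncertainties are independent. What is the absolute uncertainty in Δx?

Absolute uncertainties add in quadrature for a linear combination:
  (δx_1)² = 5.76;  (δx_2)² = 0.0484
δΔx = √(5.81) = 2.41 cm

2.41 cm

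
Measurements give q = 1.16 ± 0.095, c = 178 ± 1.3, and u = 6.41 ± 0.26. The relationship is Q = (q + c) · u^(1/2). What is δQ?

Let w = q + c = 179. δw = √(δq² + δc²) = √(0.00903 + 1.69) = 1.30, so δw/w = 0.00728.
Q is then a monomial in w, u:
δQ/Q = √((δw/w)² + (½·δu/u)²) = √(5.29e-05 + 0.000411) = 0.0215
Q = 454, so δQ = 0.0215 × 454 = 9.77.

9.77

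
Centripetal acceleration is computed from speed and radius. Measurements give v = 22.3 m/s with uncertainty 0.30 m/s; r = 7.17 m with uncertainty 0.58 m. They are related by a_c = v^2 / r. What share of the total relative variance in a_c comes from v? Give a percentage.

9.96%

(δa_c/a_c)² = (2·δv/v)² + (-1·δr/r)²
  v term: (2×0.0135)² = 0.000724
  r term: (-1×0.0809)² = 0.00654
Total = 0.00727. Share from v = 0.000724/0.00727 = 0.0996.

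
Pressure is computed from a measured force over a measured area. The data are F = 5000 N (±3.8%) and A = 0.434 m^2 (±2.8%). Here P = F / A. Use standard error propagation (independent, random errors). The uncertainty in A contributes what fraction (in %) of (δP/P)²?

(δP/P)² = (1·δF/F)² + (-1·δA/A)²
  F term: (1×0.0380)² = 0.00144
  A term: (-1×0.0280)² = 0.000784
Total = 0.00223. Share from A = 0.000784/0.00223 = 0.352.

35.2%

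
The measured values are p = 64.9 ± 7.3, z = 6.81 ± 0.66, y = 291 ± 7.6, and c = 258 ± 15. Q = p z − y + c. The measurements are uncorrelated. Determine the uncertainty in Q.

Let w = p·z = 442. δw/w = √((1·δp/p)² + (1·δz/z)²) = √(0.0127 + 0.00939) = 0.148, so δw = 65.6.
Q = w − y + c: δQ = √(δw² + δy² + δc²) = √(4310 + 57.8 + 225) = 67.7

67.7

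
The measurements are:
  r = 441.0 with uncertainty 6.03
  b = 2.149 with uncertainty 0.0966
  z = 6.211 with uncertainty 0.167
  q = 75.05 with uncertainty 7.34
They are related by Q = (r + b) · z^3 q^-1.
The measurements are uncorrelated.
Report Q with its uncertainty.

Let u = r + b = 443.1. δu = √(δr² + δb²) = √(36.4 + 0.00933) = 6.03, so δu/u = 0.0136.
Q is then a monomial in u, z, q:
δQ/Q = √((δu/u)² + (3·δz/z)² + (-1·δq/q)²) = √(0.000185 + 0.00651 + 0.00957) = 0.128
Q = 1415, so δQ = 0.128 × 1415 = 180.

1415 ± 180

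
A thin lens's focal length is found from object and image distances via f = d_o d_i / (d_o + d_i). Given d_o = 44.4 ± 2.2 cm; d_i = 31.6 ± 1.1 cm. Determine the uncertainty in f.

∂f/∂d_o = (d_i/(d_o+d_i))² = 0.173;  ∂f/∂d_i = (d_o/(d_o+d_i))² = 0.341
δf = √((∂f/∂d_o · δd_o)² + (∂f/∂d_i · δd_i)²) = √(0.145 + 0.141) = 0.534 cm

0.534 cm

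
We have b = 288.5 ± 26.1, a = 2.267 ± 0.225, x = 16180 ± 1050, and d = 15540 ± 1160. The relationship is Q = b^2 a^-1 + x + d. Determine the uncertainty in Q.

7740

Let p = b^2·a^-1 = 36710. δp/p = √((2·δb/b)² + (-1·δa/a)²) = √(0.0327 + 0.00985) = 0.206, so δp = 7580.
Q = p + x + d: δQ = √(δp² + δx² + δd²) = √(5.74e+07 + 1.1e+06 + 1.35e+06) = 7740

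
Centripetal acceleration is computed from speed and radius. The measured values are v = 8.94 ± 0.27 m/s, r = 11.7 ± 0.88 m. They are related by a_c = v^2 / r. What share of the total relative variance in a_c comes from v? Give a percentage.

(δa_c/a_c)² = (2·δv/v)² + (-1·δr/r)²
  v term: (2×0.0302)² = 0.00365
  r term: (-1×0.0752)² = 0.00566
Total = 0.00931. Share from v = 0.00365/0.00931 = 0.392.

39.2%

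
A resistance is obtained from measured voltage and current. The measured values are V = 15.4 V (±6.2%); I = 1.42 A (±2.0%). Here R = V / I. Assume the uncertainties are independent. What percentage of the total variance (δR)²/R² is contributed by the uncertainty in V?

90.6%

(δR/R)² = (1·δV/V)² + (-1·δI/I)²
  V term: (1×0.0620)² = 0.00384
  I term: (-1×0.0200)² = 0.000400
Total = 0.00424. Share from V = 0.00384/0.00424 = 0.906.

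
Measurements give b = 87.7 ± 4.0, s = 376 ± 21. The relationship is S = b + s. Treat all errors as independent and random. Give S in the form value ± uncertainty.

464 ± 21.4

Each term contributes (cᵢ δxᵢ)² to (δS)²:
  (δb)² = 16.0;  (δs)² = 441
δS = √(457) = 21.4
S = 464.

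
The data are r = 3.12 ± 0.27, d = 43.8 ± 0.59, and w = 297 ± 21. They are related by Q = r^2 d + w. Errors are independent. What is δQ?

Let p = r^2·d = 426. δp/p = √((2·δr/r)² + (1·δd/d)²) = √(0.0300 + 0.000181) = 0.174, so δp = 74.0.
Q = p + w: δQ = √(δp² + δw²) = √(5480 + 441) = 76.9

76.9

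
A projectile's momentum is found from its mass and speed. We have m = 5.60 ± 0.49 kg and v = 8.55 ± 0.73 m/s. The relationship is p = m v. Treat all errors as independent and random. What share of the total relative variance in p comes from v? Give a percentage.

48.8%

(δp/p)² = (1·δm/m)² + (1·δv/v)²
  m term: (1×0.0875)² = 0.00766
  v term: (1×0.0854)² = 0.00729
Total = 0.0149. Share from v = 0.00729/0.0149 = 0.488.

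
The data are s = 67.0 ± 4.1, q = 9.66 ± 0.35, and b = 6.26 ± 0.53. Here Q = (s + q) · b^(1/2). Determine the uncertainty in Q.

13.1

Let u = s + q = 76.7. δu = √(δs² + δq²) = √(16.8 + 0.122) = 4.11, so δu/u = 0.0537.
Q is then a monomial in u, b:
δQ/Q = √((δu/u)² + (½·δb/b)²) = √(0.00288 + 0.00179) = 0.0684
Q = 192, so δQ = 0.0684 × 192 = 13.1.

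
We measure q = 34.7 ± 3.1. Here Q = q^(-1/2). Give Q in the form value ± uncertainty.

0.170 ± 0.00758

Q ∝ q^(-1/2), so δQ/Q = |−½| · δq/q = 0.5 × 0.0893 = 0.0447.
Q = 0.170, so δQ = 0.0447 × 0.170 = 0.00758.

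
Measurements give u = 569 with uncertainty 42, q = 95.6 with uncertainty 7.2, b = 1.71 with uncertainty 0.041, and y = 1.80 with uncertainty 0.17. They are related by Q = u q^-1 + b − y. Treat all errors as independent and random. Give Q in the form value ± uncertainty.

5.86 ± 0.652

Let p = u·q^-1 = 5.95. δp/p = √((1·δu/u)² + (-1·δq/q)²) = √(0.00545 + 0.00567) = 0.105, so δp = 0.628.
Q = p + b − y: δQ = √(δp² + δb² + δy²) = √(0.394 + 0.00168 + 0.0289) = 0.652
Q = 5.86.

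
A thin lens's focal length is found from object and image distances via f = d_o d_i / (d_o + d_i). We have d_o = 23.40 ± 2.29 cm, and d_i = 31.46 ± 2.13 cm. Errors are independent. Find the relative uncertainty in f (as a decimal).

∂f/∂d_o = (d_i/(d_o+d_i))² = 0.329;  ∂f/∂d_i = (d_o/(d_o+d_i))² = 0.182
δf = √((∂f/∂d_o · δd_o)² + (∂f/∂d_i · δd_i)²) = √(0.567 + 0.150) = 0.847 cm
f = 13.42 cm, so δf/f = 0.847/13.42 = 0.0631.

0.0631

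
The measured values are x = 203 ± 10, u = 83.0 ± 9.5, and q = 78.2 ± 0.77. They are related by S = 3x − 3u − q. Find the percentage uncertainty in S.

14.7%

S is a linear combination, so absolute uncertainties add in quadrature:
  (3·δx)² = 900;  (3·δu)² = 812;  (δq)² = 0.593
δS = √(1710) = 41.4
S = 282, so δS/S = 41.4/282 = 0.147.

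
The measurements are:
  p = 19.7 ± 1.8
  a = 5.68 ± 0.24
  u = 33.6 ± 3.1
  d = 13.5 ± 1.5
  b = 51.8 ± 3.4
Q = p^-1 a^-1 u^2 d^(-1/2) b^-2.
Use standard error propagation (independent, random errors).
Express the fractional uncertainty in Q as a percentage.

25.4%

For a monomial Q ∝ p^-1, a^-1, u^2, d^(-1/2), b^-2, fractional errors add in quadrature:
  (-1·δp/p)² = (-1×0.0914)² = 0.00835;  (-1·δa/a)² = (-1×0.0423)² = 0.00179;  (2·δu/u)² = (2×0.0923)² = 0.0340;  (−½·δd/d)² = (-0.5×0.111)² = 0.00309;  (-2·δb/b)² = (-2×0.0656)² = 0.0172
δQ/Q = √(0.0645) = 0.254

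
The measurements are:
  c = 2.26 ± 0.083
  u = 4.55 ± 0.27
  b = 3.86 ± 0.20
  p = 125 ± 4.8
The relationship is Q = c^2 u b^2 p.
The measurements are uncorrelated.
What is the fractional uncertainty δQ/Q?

Products/powers → add relative errors in quadrature, weighted by exponent:
  (2·δc/c)² = (2×0.0367)² = 0.00540;  (1·δu/u)² = (1×0.0593)² = 0.00352;  (2·δb/b)² = (2×0.0518)² = 0.0107;  (1·δp/p)² = (1×0.0384)² = 0.00147
δQ/Q = √(0.0211) = 0.145

0.145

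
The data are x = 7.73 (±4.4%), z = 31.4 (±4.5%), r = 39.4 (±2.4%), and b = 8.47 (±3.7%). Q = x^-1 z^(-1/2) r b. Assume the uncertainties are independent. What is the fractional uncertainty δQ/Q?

Since Q is a product/quotient, work with relative uncertainties:
  (-1·δx/x)² = (-1×0.0440)² = 0.00194;  (−½·δz/z)² = (-0.5×0.0450)² = 0.000506;  (1·δr/r)² = (1×0.0240)² = 0.000576;  (1·δb/b)² = (1×0.0370)² = 0.00137
δQ/Q = √(0.00439) = 0.0662

0.0662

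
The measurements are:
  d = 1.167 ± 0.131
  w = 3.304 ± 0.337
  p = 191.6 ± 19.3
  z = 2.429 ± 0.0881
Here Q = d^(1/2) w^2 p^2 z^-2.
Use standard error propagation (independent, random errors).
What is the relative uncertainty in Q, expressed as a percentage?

For a monomial Q ∝ d^(1/2), w^2, p^2, z^-2, fractional errors add in quadrature:
  (½·δd/d)² = (0.5×0.112)² = 0.00315;  (2·δw/w)² = (2×0.102)² = 0.0416;  (2·δp/p)² = (2×0.101)² = 0.0406;  (-2·δz/z)² = (-2×0.0363)² = 0.00526
δQ/Q = √(0.0906) = 0.301

30.1%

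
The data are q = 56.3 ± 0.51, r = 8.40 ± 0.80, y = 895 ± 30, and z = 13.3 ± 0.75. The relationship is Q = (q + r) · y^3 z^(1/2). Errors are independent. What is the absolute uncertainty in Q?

1.78e+10

Let u = q + r = 64.7. δu = √(δq² + δr²) = √(0.260 + 0.640) = 0.949, so δu/u = 0.0147.
Q is then a monomial in u, y, z:
δQ/Q = √((δu/u)² + (3·δy/y)² + (½·δz/z)²) = √(0.000215 + 0.0101 + 0.000795) = 0.105
Q = 1.69e+11, so δQ = 0.105 × 1.69e+11 = 1.78e+10.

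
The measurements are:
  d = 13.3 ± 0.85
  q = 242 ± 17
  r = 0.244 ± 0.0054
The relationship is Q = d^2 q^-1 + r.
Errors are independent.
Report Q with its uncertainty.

0.975 ± 0.107

Let p = d^2·q^-1 = 0.731. δp/p = √((2·δd/d)² + (-1·δq/q)²) = √(0.0163 + 0.00493) = 0.146, so δp = 0.107.
Q = p + r: δQ = √(δp² + δr²) = √(0.0114 + 2.92e-05) = 0.107
Q = 0.975.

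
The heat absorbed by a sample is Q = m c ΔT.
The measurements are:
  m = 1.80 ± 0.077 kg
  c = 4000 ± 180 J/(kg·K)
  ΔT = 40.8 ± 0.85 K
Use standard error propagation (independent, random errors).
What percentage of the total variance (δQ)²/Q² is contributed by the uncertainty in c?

(δQ/Q)² = (1·δm/m)² + (1·δc/c)² + (1·δΔT/ΔT)²
  m term: (1×0.0428)² = 0.00183
  c term: (1×0.0450)² = 0.00202
  ΔT term: (1×0.0208)² = 0.000434
Total = 0.00429. Share from c = 0.00202/0.00429 = 0.472.

47.2%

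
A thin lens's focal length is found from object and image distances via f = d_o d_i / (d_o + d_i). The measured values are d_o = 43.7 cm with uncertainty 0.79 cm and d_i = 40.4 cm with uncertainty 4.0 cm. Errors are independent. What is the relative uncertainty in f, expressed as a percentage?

∂f/∂d_o = (d_i/(d_o+d_i))² = 0.231;  ∂f/∂d_i = (d_o/(d_o+d_i))² = 0.270
δf = √((∂f/∂d_o · δd_o)² + (∂f/∂d_i · δd_i)²) = √(0.0332 + 1.17) = 1.10 cm
f = 21.0 cm, so δf/f = 1.10/21.0 = 0.0522.

5.22%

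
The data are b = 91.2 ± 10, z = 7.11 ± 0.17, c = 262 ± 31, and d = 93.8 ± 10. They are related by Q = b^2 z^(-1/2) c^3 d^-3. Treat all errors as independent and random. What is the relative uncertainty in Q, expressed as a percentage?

Q is a product of powers, so relative uncertainties combine in quadrature:
  (2·δb/b)² = (2×0.110)² = 0.0481;  (−½·δz/z)² = (-0.5×0.0239)² = 0.000143;  (3·δc/c)² = (3×0.118)² = 0.126;  (-3·δd/d)² = (-3×0.107)² = 0.102
δQ/Q = √(0.277) = 0.526

52.6%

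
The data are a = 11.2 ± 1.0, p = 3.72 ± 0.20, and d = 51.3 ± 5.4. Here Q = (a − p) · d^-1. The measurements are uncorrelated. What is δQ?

Let u = a − p = 7.48. δu = √(δa² + δp²) = √(1.00 + 0.0400) = 1.02, so δu/u = 0.136.
Q is then a monomial in u, d:
δQ/Q = √((δu/u)² + (-1·δd/d)²) = √(0.0186 + 0.0111) = 0.172
Q = 0.146, so δQ = 0.172 × 0.146 = 0.0251.

0.0251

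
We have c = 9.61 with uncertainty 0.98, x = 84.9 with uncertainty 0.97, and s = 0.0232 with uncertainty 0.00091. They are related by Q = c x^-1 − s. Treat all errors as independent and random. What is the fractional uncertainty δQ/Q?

0.129

Let p = c·x^-1 = 0.113. δp/p = √((1·δc/c)² + (-1·δx/x)²) = √(0.0104 + 0.000131) = 0.103, so δp = 0.0116.
Q = p − s: δQ = √(δp² + δs²) = √(0.000135 + 8.28e-07) = 0.0117
Q = 0.0900, so δQ/Q = 0.0117/0.0900 = 0.129.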